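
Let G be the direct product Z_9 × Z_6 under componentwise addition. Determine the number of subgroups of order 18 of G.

|G| = 54 and 18 | 54, so subgroups of order 18 are possible by Lagrange.
The subgroups of order 18 are: {(0,0), (0,1), (0,2), (0,3), (0,4), (0,5), (3,0), (3,1), (3,2), (3,3), (3,4), (3,5), (6,0), (6,1), (6,2), (6,3), (6,4), (6,5)}; {(0,0), (0,3), (1,0), (1,3), (2,0), (2,3), (3,0), (3,3), (4,0), (4,3), (5,0), (5,3), (6,0), (6,3), (7,0), (7,3), (8,0), (8,3)}; {(0,0), (0,3), (1,1), (1,4), (2,2), (2,5), (3,0), (3,3), (4,1), (4,4), (5,2), (5,5), (6,0), (6,3), (7,1), (7,4), (8,2), (8,5)}; {(0,0), (0,3), (1,2), (1,5), (2,1), (2,4), (3,0), (3,3), (4,2), (4,5), (5,1), (5,4), (6,0), (6,3), (7,2), (7,5), (8,1), (8,4)}.
So G has 4 subgroups of order 18.

4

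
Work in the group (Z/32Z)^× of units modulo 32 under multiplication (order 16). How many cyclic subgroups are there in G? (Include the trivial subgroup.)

8

A cyclic subgroup of order d is generated by each of its φ(d) elements of order d, so the cyclic subgroups of order d number (#elements of order d)/φ(d).
Cyclic subgroups by order — order 1: 1; order 2: 3; order 4: 2; order 8: 2.
Total: 8.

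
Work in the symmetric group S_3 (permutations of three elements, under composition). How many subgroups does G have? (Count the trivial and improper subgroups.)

|G| = 6, so by Lagrange every subgroup order divides 6. Divisors: 1, 2, 3, 6.
Subgroups by order — order 1: 1; order 2: 3; order 3: 1; order 6: 1.
Total: 1 + 3 + 1 + 1 = 6.

6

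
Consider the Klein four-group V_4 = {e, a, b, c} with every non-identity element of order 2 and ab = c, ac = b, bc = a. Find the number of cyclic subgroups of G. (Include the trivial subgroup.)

4

A cyclic subgroup of order d is generated by each of its φ(d) elements of order d, so the cyclic subgroups of order d number (#elements of order d)/φ(d).
Cyclic subgroups by order — order 1: 1; order 2: 3.
Total: 4.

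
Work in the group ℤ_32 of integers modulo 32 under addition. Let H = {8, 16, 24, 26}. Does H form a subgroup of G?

No

The identity 0 ∉ H, so H is not a subgroup.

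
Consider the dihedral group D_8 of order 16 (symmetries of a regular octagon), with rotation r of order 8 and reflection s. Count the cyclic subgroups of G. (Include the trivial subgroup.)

Each element a generates a cyclic subgroup ⟨a⟩; distinct elements may generate the same one (a cyclic group of order d has φ(d) generators).
Cyclic subgroups by order — order 1: 1; order 2: 9; order 4: 1; order 8: 1.
Total: 12.

12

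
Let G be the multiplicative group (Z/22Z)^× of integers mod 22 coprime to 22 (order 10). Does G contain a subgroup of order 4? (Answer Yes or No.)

4 does not divide |G| = 10, so by Lagrange no subgroup of order 4 exists.

No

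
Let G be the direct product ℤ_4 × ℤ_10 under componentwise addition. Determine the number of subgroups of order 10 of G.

3

|G| = 40 and 10 | 40, so subgroups of order 10 are possible by Lagrange.
The subgroups of order 10 are: {(0,0), (0,1), (0,2), (0,3), (0,4), (0,5), (0,6), (0,7), (0,8), (0,9)}; {(0,0), (0,2), (0,4), (0,6), (0,8), (2,0), (2,2), (2,4), (2,6), (2,8)}; {(0,0), (0,2), (0,4), (0,6), (0,8), (2,1), (2,3), (2,5), (2,7), (2,9)}.
So G has 3 subgroups of order 10.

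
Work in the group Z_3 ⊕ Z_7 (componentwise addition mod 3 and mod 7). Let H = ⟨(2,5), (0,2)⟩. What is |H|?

|⟨(2,5)⟩| = 21 and |⟨(0,2)⟩| = 7, so |H| is a multiple of lcm(21, 7) = 21 and divides |G| = 21.
Closing {(2,5), (0,2)} under the group operation gives all of G, so |H| = 21.

21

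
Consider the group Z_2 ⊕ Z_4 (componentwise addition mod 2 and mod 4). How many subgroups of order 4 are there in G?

3

|G| = 8 and 4 | 8, so subgroups of order 4 are possible by Lagrange.
The subgroups of order 4 are: {(0,0), (0,1), (0,2), (0,3)}; {(0,0), (0,2), (1,0), (1,2)}; {(0,0), (0,2), (1,1), (1,3)}.
So G has 3 subgroups of order 4.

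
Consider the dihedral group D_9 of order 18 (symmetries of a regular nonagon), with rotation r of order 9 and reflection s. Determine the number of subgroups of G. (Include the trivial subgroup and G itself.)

|G| = 18, so by Lagrange every subgroup order divides 18. Divisors: 1, 2, 3, 6, 9, 18.
Subgroups by order — order 1: 1; order 2: 9; order 3: 1; order 6: 3; order 9: 1; order 18: 1.
Total: 1 + 9 + 1 + 3 + 1 + 1 = 16.

16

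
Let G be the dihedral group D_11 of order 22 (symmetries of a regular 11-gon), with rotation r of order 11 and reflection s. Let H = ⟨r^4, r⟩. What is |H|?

11

|⟨r^4⟩| = 11 and |⟨r⟩| = 11, so |H| is a multiple of lcm(11, 11) = 11 and divides |G| = 22.
Closing under the operation: H = {e, r, r^2, r^3, r^4, r^5, r^6, r^7, r^8, r^9, r^10}, so |H| = 11.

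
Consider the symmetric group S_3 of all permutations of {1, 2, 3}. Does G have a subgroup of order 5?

No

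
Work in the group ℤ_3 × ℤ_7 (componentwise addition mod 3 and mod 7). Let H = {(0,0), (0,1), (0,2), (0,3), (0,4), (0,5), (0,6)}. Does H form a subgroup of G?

|H| = 7 divides |G| = 21, consistent with Lagrange.
H contains the identity, every element's inverse is in H, and H is closed under +: it is a subgroup.
In fact H = ⟨(0,1)⟩.

Yes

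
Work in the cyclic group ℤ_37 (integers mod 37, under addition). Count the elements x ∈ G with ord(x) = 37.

36

In a cyclic group of order 37, the number of elements of order d (for d | 37) is φ(d).
φ(37) = 36.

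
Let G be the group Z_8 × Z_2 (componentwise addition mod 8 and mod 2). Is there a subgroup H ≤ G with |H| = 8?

8 | 16. A subgroup of order 8 is {(0,0), (0,1), (2,0), (2,1), (4,0), (4,1), (6,0), (6,1)}.

Yes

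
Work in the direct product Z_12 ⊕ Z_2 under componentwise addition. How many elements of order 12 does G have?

An element (a,b) has order lcm(ord(a), ord(b)); count pairs with lcm equal to 12.
Enumerating gives 8 such elements.

8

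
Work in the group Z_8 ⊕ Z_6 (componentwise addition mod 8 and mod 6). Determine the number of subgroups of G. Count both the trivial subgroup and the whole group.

|G| = 48, so by Lagrange every subgroup order divides 48. Divisors: 1, 2, 3, 4, 6, 8, 12, 16, 24, 48.
Subgroups by order — order 1: 1; order 2: 3; order 3: 1; order 4: 3; order 6: 3; order 8: 3; order 12: 3; order 16: 1; order 24: 3; order 48: 1.
Total: 1 + 3 + 1 + 3 + 3 + 3 + 3 + 1 + 3 + 1 = 22.

22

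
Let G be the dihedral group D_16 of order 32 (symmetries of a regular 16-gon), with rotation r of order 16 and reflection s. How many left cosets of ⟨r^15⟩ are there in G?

2

|⟨r^15⟩| = 16 and |G| = 32.
By Lagrange, [G : H] = |G|/|H| = 32/16 = 2.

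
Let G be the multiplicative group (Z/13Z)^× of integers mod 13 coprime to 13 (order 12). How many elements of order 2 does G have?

The elements of order 2 are: 12.
That's 1.

1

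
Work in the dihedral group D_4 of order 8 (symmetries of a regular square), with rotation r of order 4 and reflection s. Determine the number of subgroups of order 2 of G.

5

|G| = 8 and 2 | 8, so subgroups of order 2 are possible by Lagrange.
The subgroups of order 2 are: {e, r^2}; {e, r^2s}; {e, r^3s}; {e, rs}; … (5 in all).
So G has 5 subgroups of order 2.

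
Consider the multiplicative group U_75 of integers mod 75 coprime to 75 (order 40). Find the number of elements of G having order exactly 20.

Enumerating element orders in G gives 16 elements of order 20.

16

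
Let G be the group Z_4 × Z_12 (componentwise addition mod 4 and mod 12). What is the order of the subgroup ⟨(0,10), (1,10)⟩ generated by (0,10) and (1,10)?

|⟨(0,10)⟩| = 6 and |⟨(1,10)⟩| = 12, so |H| is a multiple of lcm(6, 12) = 12 and divides |G| = 48.
Closing under the operation: H = {(0,0), (0,2), (0,4), (0,6), (0,8), (0,10), (1,0), (1,2), (1,4), (1,6), (1,8), (1,10), (2,0), (2,2), (2,4), (2,6), (2,8), (2,10), (3,0), (3,2), (3,4), (3,6), (3,8), (3,10)}, so |H| = 24.

24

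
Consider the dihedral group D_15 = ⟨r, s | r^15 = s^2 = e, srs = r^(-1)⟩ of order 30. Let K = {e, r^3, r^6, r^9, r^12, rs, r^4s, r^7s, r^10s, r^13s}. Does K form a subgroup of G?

|K| = 10 divides |G| = 30, consistent with Lagrange.
K contains the identity, every element's inverse is in K, and K is closed under ·: it is a subgroup.

Yes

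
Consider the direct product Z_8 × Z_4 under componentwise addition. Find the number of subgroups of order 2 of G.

|G| = 32 and 2 | 32, so subgroups of order 2 are possible by Lagrange.
The subgroups of order 2 are: {(0,0), (0,2)}; {(0,0), (4,0)}; {(0,0), (4,2)}.
So G has 3 subgroups of order 2.

3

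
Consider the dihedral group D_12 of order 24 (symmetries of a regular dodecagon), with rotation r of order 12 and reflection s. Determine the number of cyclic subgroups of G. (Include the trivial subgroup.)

Group the elements of G by the cyclic subgroup they generate; each cyclic subgroup of order d accounts for φ(d) elements.
Cyclic subgroups by order — order 1: 1; order 2: 13; order 3: 1; order 4: 1; order 6: 1; order 12: 1.
Total: 18.

18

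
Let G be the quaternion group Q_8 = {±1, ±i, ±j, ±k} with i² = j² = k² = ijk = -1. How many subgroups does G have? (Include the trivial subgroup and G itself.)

|G| = 8, so by Lagrange every subgroup order divides 8. Divisors: 1, 2, 4, 8.
Subgroups by order — order 1: 1; order 2: 1; order 4: 3; order 8: 1.
Total: 1 + 1 + 3 + 1 = 6.

6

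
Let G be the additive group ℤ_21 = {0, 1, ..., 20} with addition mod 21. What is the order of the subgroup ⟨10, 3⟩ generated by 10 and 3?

21

|⟨10⟩| = 21 and |⟨3⟩| = 7, so |H| is a multiple of lcm(21, 7) = 21 and divides |G| = 21.
Closing {10, 3} under the group operation gives all of G, so |H| = 21.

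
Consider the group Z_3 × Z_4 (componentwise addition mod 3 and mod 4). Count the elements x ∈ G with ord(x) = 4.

2

An element (a,b) has order lcm(ord(a), ord(b)); count pairs with lcm equal to 4.
Enumerating gives 2 such elements.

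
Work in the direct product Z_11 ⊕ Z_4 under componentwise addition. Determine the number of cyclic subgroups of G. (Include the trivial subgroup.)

6

Each element a generates a cyclic subgroup ⟨a⟩; distinct elements may generate the same one (a cyclic group of order d has φ(d) generators).
Cyclic subgroups by order — order 1: 1; order 2: 1; order 4: 1; order 11: 1; order 22: 1; order 44: 1.
Total: 6.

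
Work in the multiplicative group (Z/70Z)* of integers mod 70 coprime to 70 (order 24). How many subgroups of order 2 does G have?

|G| = 24 and 2 | 24, so subgroups of order 2 are possible by Lagrange.
The subgroups of order 2 are: {1, 29}; {1, 41}; {1, 69}.
So G has 3 subgroups of order 2.

3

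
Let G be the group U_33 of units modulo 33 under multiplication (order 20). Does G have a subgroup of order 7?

7 does not divide |G| = 20, so by Lagrange no subgroup of order 7 exists.

No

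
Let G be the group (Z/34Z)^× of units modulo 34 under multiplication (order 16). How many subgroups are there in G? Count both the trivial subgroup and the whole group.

|G| = 16, so by Lagrange every subgroup order divides 16. Divisors: 1, 2, 4, 8, 16.
Subgroups by order — order 1: 1; order 2: 1; order 4: 1; order 8: 1; order 16: 1.
Total: 1 + 1 + 1 + 1 + 1 = 5.

5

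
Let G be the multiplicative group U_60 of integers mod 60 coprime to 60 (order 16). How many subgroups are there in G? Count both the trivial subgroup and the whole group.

|G| = 16, so by Lagrange every subgroup order divides 16. Divisors: 1, 2, 4, 8, 16.
Subgroups by order — order 1: 1; order 2: 7; order 4: 11; order 8: 7; order 16: 1.
Total: 1 + 7 + 11 + 7 + 1 = 27.

27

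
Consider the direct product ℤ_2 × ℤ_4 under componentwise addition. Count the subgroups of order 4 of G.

3

|G| = 8 and 4 | 8, so subgroups of order 4 are possible by Lagrange.
The subgroups of order 4 are: {(0,0), (0,1), (0,2), (0,3)}; {(0,0), (0,2), (1,0), (1,2)}; {(0,0), (0,2), (1,1), (1,3)}.
So G has 3 subgroups of order 4.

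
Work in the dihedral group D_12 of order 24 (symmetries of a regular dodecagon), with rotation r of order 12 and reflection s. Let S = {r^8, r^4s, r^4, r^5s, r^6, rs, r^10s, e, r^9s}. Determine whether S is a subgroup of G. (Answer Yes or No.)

No

|S| = 9 does not divide |G| = 24, so by Lagrange S is not a subgroup.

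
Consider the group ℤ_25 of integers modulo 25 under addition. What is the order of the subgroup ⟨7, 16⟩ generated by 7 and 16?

25

|⟨7⟩| = 25 and |⟨16⟩| = 25, so |H| is a multiple of lcm(25, 25) = 25 and divides |G| = 25.
Closing {7, 16} under the group operation gives all of G, so |H| = 25.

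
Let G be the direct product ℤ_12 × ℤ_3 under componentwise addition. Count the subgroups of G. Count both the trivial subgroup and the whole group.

18

|G| = 36, so by Lagrange every subgroup order divides 36. Divisors: 1, 2, 3, 4, 6, 9, 12, 18, 36.
Subgroups by order — order 1: 1; order 2: 1; order 3: 4; order 4: 1; order 6: 4; order 9: 1; order 12: 4; order 18: 1; order 36: 1.
Total: 1 + 1 + 4 + 1 + 4 + 1 + 4 + 1 + 1 = 18.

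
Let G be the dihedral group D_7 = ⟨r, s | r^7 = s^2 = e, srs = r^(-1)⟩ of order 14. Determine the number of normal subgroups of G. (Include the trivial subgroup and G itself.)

3

G has 10 subgroups. Checking conjugation-invariance by order — order 1: 1/1 normal; order 2: 0/7 normal; order 7: 1/1 normal; order 14: 1/1 normal.
Total normal subgroups: 3.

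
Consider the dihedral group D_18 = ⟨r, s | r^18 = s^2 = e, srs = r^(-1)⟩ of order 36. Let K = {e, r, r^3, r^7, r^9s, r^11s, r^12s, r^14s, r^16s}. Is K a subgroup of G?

No

r^7 ∈ K but its inverse r^11 ∉ K, so K is not a subgroup.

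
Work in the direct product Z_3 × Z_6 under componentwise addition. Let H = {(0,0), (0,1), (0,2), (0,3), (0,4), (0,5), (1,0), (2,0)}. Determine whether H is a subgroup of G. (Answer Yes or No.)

|H| = 8 does not divide |G| = 18, so by Lagrange H is not a subgroup.

No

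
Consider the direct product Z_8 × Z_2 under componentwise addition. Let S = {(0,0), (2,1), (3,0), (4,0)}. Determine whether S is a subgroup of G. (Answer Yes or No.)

(2,1) ∈ S but its inverse (6,1) ∉ S, so S is not a subgroup.

No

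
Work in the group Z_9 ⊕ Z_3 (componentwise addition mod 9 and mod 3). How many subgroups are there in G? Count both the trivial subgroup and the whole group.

10

|G| = 27, so by Lagrange every subgroup order divides 27. Divisors: 1, 3, 9, 27.
Subgroups by order — order 1: 1; order 3: 4; order 9: 4; order 27: 1.
Total: 1 + 4 + 4 + 1 = 10.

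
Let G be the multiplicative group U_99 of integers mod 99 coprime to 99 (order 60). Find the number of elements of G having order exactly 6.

The elements of order 6 are: 23, 32, 43, 56, 65, 76.
That's 6.

6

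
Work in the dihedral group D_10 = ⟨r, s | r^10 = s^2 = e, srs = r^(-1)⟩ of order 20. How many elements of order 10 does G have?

The elements of order 10 are: r, r^3, r^7, r^9.
That's 4.

4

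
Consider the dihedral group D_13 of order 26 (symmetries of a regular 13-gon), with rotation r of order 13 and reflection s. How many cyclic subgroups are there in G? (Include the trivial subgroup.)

A cyclic subgroup of order d is generated by each of its φ(d) elements of order d, so the cyclic subgroups of order d number (#elements of order d)/φ(d).
Cyclic subgroups by order — order 1: 1; order 2: 13; order 13: 1.
Total: 15.

15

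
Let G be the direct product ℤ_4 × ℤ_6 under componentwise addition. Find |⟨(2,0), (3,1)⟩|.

12

|⟨(2,0)⟩| = 2 and |⟨(3,1)⟩| = 12, so |H| is a multiple of lcm(2, 12) = 12 and divides |G| = 24.
Closing under the operation: H = {(0,0), (0,2), (0,4), (1,1), (1,3), (1,5), (2,0), (2,2), (2,4), (3,1), (3,3), (3,5)}, so |H| = 12.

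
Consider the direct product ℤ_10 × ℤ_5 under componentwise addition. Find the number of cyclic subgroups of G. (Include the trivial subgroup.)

14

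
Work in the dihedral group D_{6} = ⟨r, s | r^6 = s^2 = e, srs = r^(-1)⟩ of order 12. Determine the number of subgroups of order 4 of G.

3

|G| = 12 and 4 | 12, so subgroups of order 4 are possible by Lagrange.
The subgroups of order 4 are: {e, r^3, r^2s, r^5s}; {e, r^3, s, r^3s}; {e, r^3, rs, r^4s}.
So G has 3 subgroups of order 4.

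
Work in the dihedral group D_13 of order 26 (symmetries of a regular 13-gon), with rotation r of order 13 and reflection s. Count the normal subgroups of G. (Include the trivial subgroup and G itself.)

3

G has 16 subgroups. Checking conjugation-invariance by order — order 1: 1/1 normal; order 2: 0/13 normal; order 13: 1/1 normal; order 26: 1/1 normal.
Total normal subgroups: 3.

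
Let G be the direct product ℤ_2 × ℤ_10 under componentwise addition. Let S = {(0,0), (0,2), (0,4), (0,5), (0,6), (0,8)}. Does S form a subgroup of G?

|S| = 6 does not divide |G| = 20, so by Lagrange S is not a subgroup.

No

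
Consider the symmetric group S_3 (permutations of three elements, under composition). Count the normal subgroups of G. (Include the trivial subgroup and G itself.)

3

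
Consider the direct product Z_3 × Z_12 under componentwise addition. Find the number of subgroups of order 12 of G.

|G| = 36 and 12 | 36, so subgroups of order 12 are possible by Lagrange.
The subgroups of order 12 are: {(0,0), (0,1), (0,2), (0,3), (0,4), (0,5), (0,6), (0,7), (0,8), (0,9), (0,10), (0,11)}; {(0,0), (0,3), (0,6), (0,9), (1,0), (1,3), (1,6), (1,9), (2,0), (2,3), (2,6), (2,9)}; {(0,0), (0,3), (0,6), (0,9), (1,1), (1,4), (1,7), (1,10), (2,2), (2,5), (2,8), (2,11)}; {(0,0), (0,3), (0,6), (0,9), (1,2), (1,5), (1,8), (1,11), (2,1), (2,4), (2,7), (2,10)}.
So G has 4 subgroups of order 12.

4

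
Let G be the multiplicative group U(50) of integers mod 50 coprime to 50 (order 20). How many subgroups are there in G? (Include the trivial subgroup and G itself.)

|G| = 20, so by Lagrange every subgroup order divides 20. Divisors: 1, 2, 4, 5, 10, 20.
Subgroups by order — order 1: 1; order 2: 1; order 4: 1; order 5: 1; order 10: 1; order 20: 1.
Total: 1 + 1 + 1 + 1 + 1 + 1 = 6.

6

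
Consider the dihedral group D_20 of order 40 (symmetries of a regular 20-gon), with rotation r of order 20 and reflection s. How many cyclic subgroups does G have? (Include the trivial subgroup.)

26

Group the elements of G by the cyclic subgroup they generate; each cyclic subgroup of order d accounts for φ(d) elements.
Cyclic subgroups by order — order 1: 1; order 2: 21; order 4: 1; order 5: 1; order 10: 1; order 20: 1.
Total: 26.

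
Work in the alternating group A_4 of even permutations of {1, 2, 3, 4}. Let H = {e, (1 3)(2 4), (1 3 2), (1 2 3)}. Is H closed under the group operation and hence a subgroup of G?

Closure fails: (1 3 2) ∘ (1 3)(2 4) = (1 2 4) ∉ H. So H is not a subgroup.

No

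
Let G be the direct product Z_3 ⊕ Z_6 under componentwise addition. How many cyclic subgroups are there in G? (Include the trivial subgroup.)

10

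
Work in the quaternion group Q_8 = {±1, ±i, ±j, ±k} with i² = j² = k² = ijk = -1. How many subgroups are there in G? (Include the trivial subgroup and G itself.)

|G| = 8, so by Lagrange every subgroup order divides 8. Divisors: 1, 2, 4, 8.
Subgroups by order — order 1: 1; order 2: 1; order 4: 3; order 8: 1.
Total: 1 + 1 + 3 + 1 = 6.

6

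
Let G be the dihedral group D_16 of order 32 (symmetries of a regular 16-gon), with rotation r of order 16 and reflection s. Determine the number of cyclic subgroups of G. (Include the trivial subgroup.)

21

A cyclic subgroup of order d is generated by each of its φ(d) elements of order d, so the cyclic subgroups of order d number (#elements of order d)/φ(d).
Cyclic subgroups by order — order 1: 1; order 2: 17; order 4: 1; order 8: 1; order 16: 1.
Total: 21.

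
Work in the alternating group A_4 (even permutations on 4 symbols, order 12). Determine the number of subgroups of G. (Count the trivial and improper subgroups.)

10

|G| = 12, so by Lagrange every subgroup order divides 12. Divisors: 1, 2, 3, 4, 6, 12.
Subgroups by order — order 1: 1; order 2: 3; order 3: 4; order 4: 1; order 6: 0; order 12: 1.
Total: 1 + 3 + 4 + 1 + 0 + 1 = 10.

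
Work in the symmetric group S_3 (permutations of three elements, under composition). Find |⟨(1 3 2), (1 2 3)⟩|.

|⟨(1 3 2)⟩| = 3 and |⟨(1 2 3)⟩| = 3, so |H| is a multiple of lcm(3, 3) = 3 and divides |G| = 6.
Closing under the operation: H = {e, (1 2 3), (1 3 2)}, so |H| = 3.

3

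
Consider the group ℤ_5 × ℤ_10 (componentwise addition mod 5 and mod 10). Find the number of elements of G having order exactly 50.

An element (a,b) has order lcm(ord(a), ord(b)); count pairs with lcm equal to 50.
Enumerating gives 0 such elements.

0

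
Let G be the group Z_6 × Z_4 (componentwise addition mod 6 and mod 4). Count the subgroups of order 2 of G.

|G| = 24 and 2 | 24, so subgroups of order 2 are possible by Lagrange.
The subgroups of order 2 are: {(0,0), (0,2)}; {(0,0), (3,0)}; {(0,0), (3,2)}.
So G has 3 subgroups of order 2.

3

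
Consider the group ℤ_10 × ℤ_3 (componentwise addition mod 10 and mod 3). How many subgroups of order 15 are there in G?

|G| = 30 and 15 | 30, so subgroups of order 15 are possible by Lagrange.
The subgroups of order 15 are: {(0,0), (0,1), (0,2), (2,0), (2,1), (2,2), (4,0), (4,1), (4,2), (6,0), (6,1), (6,2), (8,0), (8,1), (8,2)}.
So G has 1 subgroup of order 15.

1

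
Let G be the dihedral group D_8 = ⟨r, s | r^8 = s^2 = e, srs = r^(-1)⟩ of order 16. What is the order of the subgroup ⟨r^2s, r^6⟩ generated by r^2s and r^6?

8

|⟨r^2s⟩| = 2 and |⟨r^6⟩| = 4, so |H| is a multiple of lcm(2, 4) = 4 and divides |G| = 16.
Closing under the operation: H = {e, r^2, r^4, r^6, s, r^2s, r^4s, r^6s}, so |H| = 8.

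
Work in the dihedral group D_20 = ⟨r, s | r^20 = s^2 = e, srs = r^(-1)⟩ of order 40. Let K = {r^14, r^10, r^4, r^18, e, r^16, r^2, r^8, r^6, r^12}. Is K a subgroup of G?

Yes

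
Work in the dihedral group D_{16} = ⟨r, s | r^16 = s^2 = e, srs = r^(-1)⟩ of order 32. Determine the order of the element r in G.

16

Computing powers of r: the smallest k with (r)^k = e is k = 16.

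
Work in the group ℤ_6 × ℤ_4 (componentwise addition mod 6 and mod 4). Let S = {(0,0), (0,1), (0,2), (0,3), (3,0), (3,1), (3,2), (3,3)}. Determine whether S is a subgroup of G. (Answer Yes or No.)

|S| = 8 divides |G| = 24, consistent with Lagrange.
S contains the identity, every element's inverse is in S, and S is closed under +: it is a subgroup.

Yes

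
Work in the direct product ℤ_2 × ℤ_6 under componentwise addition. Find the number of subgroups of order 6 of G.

|G| = 12 and 6 | 12, so subgroups of order 6 are possible by Lagrange.
The subgroups of order 6 are: {(0,0), (0,1), (0,2), (0,3), (0,4), (0,5)}; {(0,0), (0,2), (0,4), (1,0), (1,2), (1,4)}; {(0,0), (0,2), (0,4), (1,1), (1,3), (1,5)}.
So G has 3 subgroups of order 6.

3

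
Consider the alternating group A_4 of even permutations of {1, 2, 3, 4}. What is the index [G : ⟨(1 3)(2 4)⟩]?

6

|⟨(1 3)(2 4)⟩| = 2 and |G| = 12.
By Lagrange, [G : H] = |G|/|H| = 12/2 = 6.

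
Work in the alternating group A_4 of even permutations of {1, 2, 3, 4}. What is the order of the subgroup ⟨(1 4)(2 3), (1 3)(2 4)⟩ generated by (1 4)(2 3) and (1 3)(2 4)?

4

|⟨(1 4)(2 3)⟩| = 2 and |⟨(1 3)(2 4)⟩| = 2, so |H| is a multiple of lcm(2, 2) = 2 and divides |G| = 12.
Closing under the operation: H = {e, (1 2)(3 4), (1 3)(2 4), (1 4)(2 3)}, so |H| = 4.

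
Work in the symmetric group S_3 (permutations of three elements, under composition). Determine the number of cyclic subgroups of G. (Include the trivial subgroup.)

Each element a generates a cyclic subgroup ⟨a⟩; distinct elements may generate the same one (a cyclic group of order d has φ(d) generators).
Cyclic subgroups by order — order 1: 1; order 2: 3; order 3: 1.
Total: 5.

5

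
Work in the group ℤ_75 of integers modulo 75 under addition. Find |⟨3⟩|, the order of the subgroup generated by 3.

25

In ℤ_75, the order of an element a is n/gcd(a, n).
gcd(3, 75) = 3, so |⟨3⟩| = 75/3 = 25.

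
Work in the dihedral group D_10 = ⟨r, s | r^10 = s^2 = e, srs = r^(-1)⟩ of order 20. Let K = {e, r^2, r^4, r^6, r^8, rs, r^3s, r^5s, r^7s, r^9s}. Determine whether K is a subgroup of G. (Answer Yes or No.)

|K| = 10 divides |G| = 20, consistent with Lagrange.
K contains the identity, every element's inverse is in K, and K is closed under ·: it is a subgroup.

Yes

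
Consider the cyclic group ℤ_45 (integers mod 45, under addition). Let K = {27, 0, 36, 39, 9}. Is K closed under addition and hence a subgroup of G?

39 ∈ K but its inverse 6 ∉ K, so K is not a subgroup.

No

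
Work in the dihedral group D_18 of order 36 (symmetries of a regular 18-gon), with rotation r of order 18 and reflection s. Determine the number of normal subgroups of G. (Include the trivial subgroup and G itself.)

9

G has 45 subgroups. Checking conjugation-invariance by order — order 1: 1/1 normal; order 2: 1/19 normal; order 3: 1/1 normal; order 4: 0/9 normal; order 6: 1/7 normal; order 9: 1/1 normal; order 12: 0/3 normal; order 18: 3/3 normal; order 36: 1/1 normal.
Total normal subgroups: 9.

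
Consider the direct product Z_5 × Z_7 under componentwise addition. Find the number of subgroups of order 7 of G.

|G| = 35 and 7 | 35, so subgroups of order 7 are possible by Lagrange.
The subgroups of order 7 are: {(0,0), (0,1), (0,2), (0,3), (0,4), (0,5), (0,6)}.
So G has 1 subgroup of order 7.

1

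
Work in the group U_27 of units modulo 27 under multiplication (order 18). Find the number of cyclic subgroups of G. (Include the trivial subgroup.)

A cyclic subgroup of order d is generated by each of its φ(d) elements of order d, so the cyclic subgroups of order d number (#elements of order d)/φ(d).
Cyclic subgroups by order — order 1: 1; order 2: 1; order 3: 1; order 6: 1; order 9: 1; order 18: 1.
Total: 6.

6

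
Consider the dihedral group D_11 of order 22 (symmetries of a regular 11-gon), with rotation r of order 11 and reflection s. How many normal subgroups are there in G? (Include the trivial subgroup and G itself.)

G has 14 subgroups. Checking conjugation-invariance by order — order 1: 1/1 normal; order 2: 0/11 normal; order 11: 1/1 normal; order 22: 1/1 normal.
Total normal subgroups: 3.

3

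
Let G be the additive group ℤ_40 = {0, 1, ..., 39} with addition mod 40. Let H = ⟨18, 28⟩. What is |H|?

|⟨18⟩| = 20 and |⟨28⟩| = 10, so |H| is a multiple of lcm(20, 10) = 20 and divides |G| = 40.
Closing under the operation: H = {0, 2, 4, 6, 8, 10, 12, 14, 16, 18, 20, 22, 24, 26, 28, 30, 32, 34, 36, 38}, so |H| = 20.

20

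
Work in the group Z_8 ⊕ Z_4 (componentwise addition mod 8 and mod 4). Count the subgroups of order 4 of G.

|G| = 32 and 4 | 32, so subgroups of order 4 are possible by Lagrange.
The subgroups of order 4 are: {(0,0), (0,1), (0,2), (0,3)}; {(0,0), (0,2), (4,0), (4,2)}; {(0,0), (0,2), (4,1), (4,3)}; {(0,0), (2,0), (4,0), (6,0)}; … (7 in all).
So G has 7 subgroups of order 4.

7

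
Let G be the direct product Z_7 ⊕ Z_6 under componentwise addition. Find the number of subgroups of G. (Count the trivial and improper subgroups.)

8

|G| = 42, so by Lagrange every subgroup order divides 42. Divisors: 1, 2, 3, 6, 7, 14, 21, 42.
Subgroups by order — order 1: 1; order 2: 1; order 3: 1; order 6: 1; order 7: 1; order 14: 1; order 21: 1; order 42: 1.
Total: 1 + 1 + 1 + 1 + 1 + 1 + 1 + 1 = 8.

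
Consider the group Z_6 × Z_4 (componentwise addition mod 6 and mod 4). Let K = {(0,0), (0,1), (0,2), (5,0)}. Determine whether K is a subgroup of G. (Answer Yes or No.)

(0,1) ∈ K but its inverse (0,3) ∉ K, so K is not a subgroup.

No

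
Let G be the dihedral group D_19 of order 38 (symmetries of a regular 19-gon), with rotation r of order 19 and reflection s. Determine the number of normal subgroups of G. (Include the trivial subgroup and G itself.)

G has 22 subgroups. Checking conjugation-invariance by order — order 1: 1/1 normal; order 2: 0/19 normal; order 19: 1/1 normal; order 38: 1/1 normal.
Total normal subgroups: 3.

3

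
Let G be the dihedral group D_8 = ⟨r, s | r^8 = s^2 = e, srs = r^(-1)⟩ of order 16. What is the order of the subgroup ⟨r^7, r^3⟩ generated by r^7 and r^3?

8

|⟨r^7⟩| = 8 and |⟨r^3⟩| = 8, so |H| is a multiple of lcm(8, 8) = 8 and divides |G| = 16.
Closing under the operation: H = {e, r, r^2, r^3, r^4, r^5, r^6, r^7}, so |H| = 8.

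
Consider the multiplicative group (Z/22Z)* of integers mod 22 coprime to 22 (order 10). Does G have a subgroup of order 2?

2 | 10. A subgroup of order 2 is {1, 21}.

Yes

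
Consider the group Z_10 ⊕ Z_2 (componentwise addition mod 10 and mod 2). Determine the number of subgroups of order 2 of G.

3

|G| = 20 and 2 | 20, so subgroups of order 2 are possible by Lagrange.
The subgroups of order 2 are: {(0,0), (0,1)}; {(0,0), (5,0)}; {(0,0), (5,1)}.
So G has 3 subgroups of order 2.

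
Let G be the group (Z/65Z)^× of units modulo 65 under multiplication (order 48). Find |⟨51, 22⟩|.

24

|⟨51⟩| = 2 and |⟨22⟩| = 12, so |H| is a multiple of lcm(2, 12) = 12 and divides |G| = 48.
Closing under the operation: H = {1, 3, 4, 9, 12, 14, 16, 17, 22, 23, 27, 29, 36, 38, 42, 43, 48, 49, 51, 53, 56, 61, 62, 64}, so |H| = 24.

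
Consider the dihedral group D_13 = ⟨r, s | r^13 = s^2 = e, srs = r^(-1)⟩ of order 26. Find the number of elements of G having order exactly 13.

12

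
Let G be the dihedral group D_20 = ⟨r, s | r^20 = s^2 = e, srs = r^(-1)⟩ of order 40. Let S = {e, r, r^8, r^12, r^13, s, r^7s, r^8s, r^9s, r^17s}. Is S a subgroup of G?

No

r^13 ∈ S but its inverse r^7 ∉ S, so S is not a subgroup.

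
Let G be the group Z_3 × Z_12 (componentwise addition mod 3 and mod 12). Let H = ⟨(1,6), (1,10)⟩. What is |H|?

18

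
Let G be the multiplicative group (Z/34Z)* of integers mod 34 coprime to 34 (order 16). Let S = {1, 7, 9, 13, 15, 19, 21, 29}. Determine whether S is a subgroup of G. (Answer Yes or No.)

No

29 ∈ S but its inverse 27 ∉ S, so S is not a subgroup.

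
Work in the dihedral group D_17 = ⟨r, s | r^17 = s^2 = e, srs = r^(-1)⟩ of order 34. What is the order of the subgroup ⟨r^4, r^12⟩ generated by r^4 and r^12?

|⟨r^4⟩| = 17 and |⟨r^12⟩| = 17, so |H| is a multiple of lcm(17, 17) = 17 and divides |G| = 34.
Closing under the operation: H = {e, r, r^2, r^3, r^4, r^5, r^6, r^7, r^8, r^9, r^10, r^11, r^12, r^13, r^14, r^15, r^16}, so |H| = 17.

17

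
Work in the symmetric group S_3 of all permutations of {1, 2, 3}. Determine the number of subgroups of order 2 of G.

3

|G| = 6 and 2 | 6, so subgroups of order 2 are possible by Lagrange.
The subgroups of order 2 are: {e, (1 2)}; {e, (1 3)}; {e, (2 3)}.
So G has 3 subgroups of order 2.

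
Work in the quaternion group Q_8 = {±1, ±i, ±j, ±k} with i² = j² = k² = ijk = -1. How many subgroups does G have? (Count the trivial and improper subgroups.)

|G| = 8, so by Lagrange every subgroup order divides 8. Divisors: 1, 2, 4, 8.
Subgroups by order — order 1: 1; order 2: 1; order 4: 3; order 8: 1.
Total: 1 + 1 + 3 + 1 = 6.

6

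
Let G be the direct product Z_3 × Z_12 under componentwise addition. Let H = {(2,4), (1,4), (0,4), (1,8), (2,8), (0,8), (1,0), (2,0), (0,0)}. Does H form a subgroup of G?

|H| = 9 divides |G| = 36, consistent with Lagrange.
H contains the identity, every element's inverse is in H, and H is closed under +: it is a subgroup.

Yes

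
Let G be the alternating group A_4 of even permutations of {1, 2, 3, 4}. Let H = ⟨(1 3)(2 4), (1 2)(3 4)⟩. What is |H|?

4

|⟨(1 3)(2 4)⟩| = 2 and |⟨(1 2)(3 4)⟩| = 2, so |H| is a multiple of lcm(2, 2) = 2 and divides |G| = 12.
Closing under the operation: H = {e, (1 2)(3 4), (1 3)(2 4), (1 4)(2 3)}, so |H| = 4.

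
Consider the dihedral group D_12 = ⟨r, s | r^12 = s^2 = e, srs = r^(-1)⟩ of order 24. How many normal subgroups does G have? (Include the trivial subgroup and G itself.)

G has 34 subgroups. Checking conjugation-invariance by order — order 1: 1/1 normal; order 2: 1/13 normal; order 3: 1/1 normal; order 4: 1/7 normal; order 6: 1/5 normal; order 8: 0/3 normal; order 12: 3/3 normal; order 24: 1/1 normal.
Total normal subgroups: 9.

9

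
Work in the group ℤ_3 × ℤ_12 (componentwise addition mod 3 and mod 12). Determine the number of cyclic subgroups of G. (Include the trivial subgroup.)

A cyclic subgroup of order d is generated by each of its φ(d) elements of order d, so the cyclic subgroups of order d number (#elements of order d)/φ(d).
Cyclic subgroups by order — order 1: 1; order 2: 1; order 3: 4; order 4: 1; order 6: 4; order 12: 4.
Total: 15.

15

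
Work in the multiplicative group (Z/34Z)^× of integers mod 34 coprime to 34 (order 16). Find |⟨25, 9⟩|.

8

|⟨25⟩| = 8 and |⟨9⟩| = 8, so |H| is a multiple of lcm(8, 8) = 8 and divides |G| = 16.
Closing under the operation: H = {1, 9, 13, 15, 19, 21, 25, 33}, so |H| = 8.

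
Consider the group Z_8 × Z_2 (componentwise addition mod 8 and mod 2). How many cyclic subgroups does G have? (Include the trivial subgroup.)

Group the elements of G by the cyclic subgroup they generate; each cyclic subgroup of order d accounts for φ(d) elements.
Cyclic subgroups by order — order 1: 1; order 2: 3; order 4: 2; order 8: 2.
Total: 8.

8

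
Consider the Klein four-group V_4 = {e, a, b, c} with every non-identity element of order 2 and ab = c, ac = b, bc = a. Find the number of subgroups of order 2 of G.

3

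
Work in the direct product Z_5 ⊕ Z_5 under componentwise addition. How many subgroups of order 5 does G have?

6

|G| = 25 and 5 | 25, so subgroups of order 5 are possible by Lagrange.
The subgroups of order 5 are: {(0,0), (0,1), (0,2), (0,3), (0,4)}; {(0,0), (1,0), (2,0), (3,0), (4,0)}; {(0,0), (1,1), (2,2), (3,3), (4,4)}; {(0,0), (1,2), (2,4), (3,1), (4,3)}; … (6 in all).
So G has 6 subgroups of order 5.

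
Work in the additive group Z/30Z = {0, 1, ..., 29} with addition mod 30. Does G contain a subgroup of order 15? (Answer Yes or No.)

15 | 30. A subgroup of order 15 is {0, 2, 4, 6, 8, 10, 12, 14, 16, 18, 20, 22, 24, 26, 28}.

Yes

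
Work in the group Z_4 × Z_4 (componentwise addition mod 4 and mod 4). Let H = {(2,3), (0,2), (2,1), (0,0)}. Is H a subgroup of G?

|H| = 4 divides |G| = 16, consistent with Lagrange.
H contains the identity, every element's inverse is in H, and H is closed under +: it is a subgroup.
In fact H = ⟨(2,3)⟩.

Yes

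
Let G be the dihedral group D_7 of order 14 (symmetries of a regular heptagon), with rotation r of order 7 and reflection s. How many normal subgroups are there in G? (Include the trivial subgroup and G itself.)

3

G has 10 subgroups. Checking conjugation-invariance by order — order 1: 1/1 normal; order 2: 0/7 normal; order 7: 1/1 normal; order 14: 1/1 normal.
Total normal subgroups: 3.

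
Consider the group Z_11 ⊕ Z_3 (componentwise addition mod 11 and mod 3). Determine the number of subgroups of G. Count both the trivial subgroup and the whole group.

4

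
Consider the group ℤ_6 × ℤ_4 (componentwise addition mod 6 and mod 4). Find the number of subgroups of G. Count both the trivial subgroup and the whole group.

|G| = 24, so by Lagrange every subgroup order divides 24. Divisors: 1, 2, 3, 4, 6, 8, 12, 24.
Subgroups by order — order 1: 1; order 2: 3; order 3: 1; order 4: 3; order 6: 3; order 8: 1; order 12: 3; order 24: 1.
Total: 1 + 3 + 1 + 3 + 3 + 1 + 3 + 1 = 16.

16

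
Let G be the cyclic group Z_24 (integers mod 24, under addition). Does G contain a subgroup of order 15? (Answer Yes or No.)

No

15 does not divide |G| = 24, so by Lagrange no subgroup of order 15 exists.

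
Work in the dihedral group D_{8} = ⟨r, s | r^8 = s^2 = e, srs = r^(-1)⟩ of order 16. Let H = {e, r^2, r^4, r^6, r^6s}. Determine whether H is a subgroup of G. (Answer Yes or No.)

|H| = 5 does not divide |G| = 16, so by Lagrange H is not a subgroup.

No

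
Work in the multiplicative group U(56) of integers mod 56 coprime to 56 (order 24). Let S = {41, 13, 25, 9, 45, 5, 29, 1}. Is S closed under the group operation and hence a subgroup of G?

Closure fails: 5 · 41 = 37 ∉ S. So S is not a subgroup.

No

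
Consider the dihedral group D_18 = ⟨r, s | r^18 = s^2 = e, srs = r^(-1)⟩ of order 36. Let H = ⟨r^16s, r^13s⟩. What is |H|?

12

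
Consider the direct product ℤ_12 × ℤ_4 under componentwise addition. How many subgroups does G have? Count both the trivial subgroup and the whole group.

30

|G| = 48, so by Lagrange every subgroup order divides 48. Divisors: 1, 2, 3, 4, 6, 8, 12, 16, 24, 48.
Subgroups by order — order 1: 1; order 2: 3; order 3: 1; order 4: 7; order 6: 3; order 8: 3; order 12: 7; order 16: 1; order 24: 3; order 48: 1.
Total: 1 + 3 + 1 + 7 + 3 + 3 + 7 + 1 + 3 + 1 = 30.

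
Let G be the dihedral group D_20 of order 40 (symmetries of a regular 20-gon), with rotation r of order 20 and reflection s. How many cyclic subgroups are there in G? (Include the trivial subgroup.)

26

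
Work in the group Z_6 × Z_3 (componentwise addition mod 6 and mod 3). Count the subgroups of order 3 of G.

|G| = 18 and 3 | 18, so subgroups of order 3 are possible by Lagrange.
The subgroups of order 3 are: {(0,0), (0,1), (0,2)}; {(0,0), (2,0), (4,0)}; {(0,0), (2,1), (4,2)}; {(0,0), (2,2), (4,1)}.
So G has 4 subgroups of order 3.

4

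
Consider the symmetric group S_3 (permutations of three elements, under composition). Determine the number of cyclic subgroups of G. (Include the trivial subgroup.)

5

Group the elements of G by the cyclic subgroup they generate; each cyclic subgroup of order d accounts for φ(d) elements.
Cyclic subgroups by order — order 1: 1; order 2: 3; order 3: 1.
Total: 5.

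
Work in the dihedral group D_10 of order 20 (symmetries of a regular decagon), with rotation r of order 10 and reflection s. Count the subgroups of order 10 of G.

3

|G| = 20 and 10 | 20, so subgroups of order 10 are possible by Lagrange.
The subgroups of order 10 are: {e, r, r^2, r^3, r^4, r^5, r^6, r^7, r^8, r^9}; {e, r^2, r^4, r^6, r^8, s, r^2s, r^4s, r^6s, r^8s}; {e, r^2, r^4, r^6, r^8, rs, r^3s, r^5s, r^7s, r^9s}.
So G has 3 subgroups of order 10.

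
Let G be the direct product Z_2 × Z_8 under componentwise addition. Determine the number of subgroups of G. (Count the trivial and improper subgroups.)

11

|G| = 16, so by Lagrange every subgroup order divides 16. Divisors: 1, 2, 4, 8, 16.
Subgroups by order — order 1: 1; order 2: 3; order 4: 3; order 8: 3; order 16: 1.
Total: 1 + 3 + 3 + 3 + 1 = 11.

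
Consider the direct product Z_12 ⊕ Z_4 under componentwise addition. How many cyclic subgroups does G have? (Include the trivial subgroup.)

20

Each element a generates a cyclic subgroup ⟨a⟩; distinct elements may generate the same one (a cyclic group of order d has φ(d) generators).
Cyclic subgroups by order — order 1: 1; order 2: 3; order 3: 1; order 4: 6; order 6: 3; order 12: 6.
Total: 20.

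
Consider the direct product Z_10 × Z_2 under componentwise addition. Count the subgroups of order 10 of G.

3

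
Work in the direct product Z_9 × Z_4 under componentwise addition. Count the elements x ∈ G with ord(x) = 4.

An element (a,b) has order lcm(ord(a), ord(b)); count pairs with lcm equal to 4.
Enumerating gives 2 such elements.

2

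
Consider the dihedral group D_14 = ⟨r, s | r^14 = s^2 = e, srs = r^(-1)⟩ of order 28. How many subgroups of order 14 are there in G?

3

|G| = 28 and 14 | 28, so subgroups of order 14 are possible by Lagrange.
The subgroups of order 14 are: {e, r, r^2, r^3, r^4, r^5, r^6, r^7, r^8, r^9, r^10, r^11, r^12, r^13}; {e, r^2, r^4, r^6, r^8, r^10, r^12, s, r^2s, r^4s, r^6s, r^8s, r^10s, r^12s}; {e, r^2, r^4, r^6, r^8, r^10, r^12, rs, r^3s, r^5s, r^7s, r^9s, r^11s, r^13s}.
So G has 3 subgroups of order 14.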